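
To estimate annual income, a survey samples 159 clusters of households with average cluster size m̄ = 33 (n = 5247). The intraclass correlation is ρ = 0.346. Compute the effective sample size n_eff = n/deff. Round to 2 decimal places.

434.64

deff = 1 + (33 − 1)·0.346 = 1 + 11.072 = 12.072.
n_eff = 5247 / 12.072 = 434.64.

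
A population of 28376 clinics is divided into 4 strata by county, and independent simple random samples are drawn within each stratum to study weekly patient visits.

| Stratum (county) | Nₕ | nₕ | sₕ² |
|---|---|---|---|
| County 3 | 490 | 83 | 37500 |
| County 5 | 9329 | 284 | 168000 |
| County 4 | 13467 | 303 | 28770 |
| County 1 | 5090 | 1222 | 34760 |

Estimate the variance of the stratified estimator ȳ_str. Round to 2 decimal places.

Var(ȳ_str) = Σₕ Wₕ²(1 − fₕ)sₕ²/nₕ with Wₕ = Nₕ/N, N = 28376.
County 3: Wₕ = 0.01726811; term = 0.01726811²·(1 − 0.16938776)·37500/83 = 0.11190289.
County 5: Wₕ = 0.32876374; term = 0.32876374²·(1 − 0.03044271)·168000/284 = 61.991516.
County 4: Wₕ = 0.47459120; term = 0.47459120²·(1 − 0.02249944)·28770/303 = 20.905166.
County 1: Wₕ = 0.17937694; term = 0.17937694²·(1 − 0.24007859)·34760/1222 = 0.69552134.
Sum = 83.704106.

83.70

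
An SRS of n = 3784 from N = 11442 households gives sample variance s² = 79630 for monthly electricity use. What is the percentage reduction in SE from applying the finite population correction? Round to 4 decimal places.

18.1899

f = n/N = 3784/11442 = 0.33071141.
SE_no-fpc = √(s²/n) = 4.5873597; SE_fpc = √((1−f)s²/n) = 3.7529217.
Ratio = √(1−f) = 0.81810060. Reduction = 100·(1 − 0.81810060) = 18.1899%.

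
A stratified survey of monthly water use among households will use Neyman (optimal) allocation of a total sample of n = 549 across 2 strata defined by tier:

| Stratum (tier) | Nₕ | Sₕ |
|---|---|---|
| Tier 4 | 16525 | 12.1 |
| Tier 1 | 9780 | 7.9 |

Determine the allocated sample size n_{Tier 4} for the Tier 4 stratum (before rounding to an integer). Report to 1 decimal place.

396.0

Neyman allocation: nₕ = n·NₕSₕ / Σⱼ NⱼSⱼ.
Σ NⱼSⱼ = 16525·12.1 + 9780·7.9 = 277214.5.
n_{Tier 4} = 549·16525·12.1 / 277214.5 = 396.0.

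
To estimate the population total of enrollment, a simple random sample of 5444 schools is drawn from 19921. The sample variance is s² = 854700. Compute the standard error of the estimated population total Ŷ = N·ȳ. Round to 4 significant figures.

Var(Ŷ) = N²·Var(ȳ) = N²·(1 − n/N)·s²/n.
f = 5444/19921 = 0.27327945; Var(ȳ) = 0.72672055·854700/5444 = 114.09406.
Var(Ŷ) = 19921² · 114.09406 = 4.5277799 × 10^10.
SE(Ŷ) = √(4.5277799 × 10^10) = 212800.

212800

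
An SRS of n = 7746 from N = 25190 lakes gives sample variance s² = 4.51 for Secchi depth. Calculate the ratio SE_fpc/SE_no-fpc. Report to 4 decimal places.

f = n/N = 7746/25190 = 0.30750298.
SE_no-fpc = √(s²/n) = 0.024129567; SE_fpc = √((1−f)s²/n) = 0.020079758.
Ratio = √(1−f) = 0.83216406.

0.8322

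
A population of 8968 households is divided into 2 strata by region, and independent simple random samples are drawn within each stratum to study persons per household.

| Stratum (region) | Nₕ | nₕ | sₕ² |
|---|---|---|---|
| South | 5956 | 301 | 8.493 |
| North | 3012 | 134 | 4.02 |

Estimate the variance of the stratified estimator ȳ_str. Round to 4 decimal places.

Var(ȳ_str) = Σₕ Wₕ²(1 − fₕ)sₕ²/nₕ with Wₕ = Nₕ/N, N = 8968.
South: Wₕ = 0.66413916; term = 0.66413916²·(1 − 0.05053727)·8.493/301 = 0.011816551.
North: Wₕ = 0.33586084; term = 0.33586084²·(1 − 0.04448871)·4.02/134 = 0.0032335219.
Sum = 0.015050073.

0.0151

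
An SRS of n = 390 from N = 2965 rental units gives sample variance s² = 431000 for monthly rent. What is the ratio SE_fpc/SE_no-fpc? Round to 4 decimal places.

f = n/N = 390/2965 = 0.13153457.
SE_no-fpc = √(s²/n) = 33.243469; SE_fpc = √((1−f)s²/n) = 30.980085.
Ratio = √(1−f) = 0.93191493.

0.9319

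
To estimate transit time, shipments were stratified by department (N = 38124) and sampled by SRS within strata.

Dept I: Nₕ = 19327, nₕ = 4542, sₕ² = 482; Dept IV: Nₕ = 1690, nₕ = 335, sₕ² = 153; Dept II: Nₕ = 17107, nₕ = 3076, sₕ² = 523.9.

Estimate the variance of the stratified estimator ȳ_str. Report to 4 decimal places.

Var(ȳ_str) = Σₕ Wₕ²(1 − fₕ)sₕ²/nₕ with Wₕ = Nₕ/N, N = 38124.
Dept I: Wₕ = 0.50695100; term = 0.50695100²·(1 − 0.23500802)·482/4542 = 0.020863577.
Dept IV: Wₕ = 0.04432903; term = 0.04432903²·(1 − 0.19822485)·153/335 = 7.195744 × 10^-4.
Dept II: Wₕ = 0.44871997; term = 0.44871997²·(1 − 0.17980943)·523.9/3076 = 0.028127273.
Sum = 0.049710424.

0.0497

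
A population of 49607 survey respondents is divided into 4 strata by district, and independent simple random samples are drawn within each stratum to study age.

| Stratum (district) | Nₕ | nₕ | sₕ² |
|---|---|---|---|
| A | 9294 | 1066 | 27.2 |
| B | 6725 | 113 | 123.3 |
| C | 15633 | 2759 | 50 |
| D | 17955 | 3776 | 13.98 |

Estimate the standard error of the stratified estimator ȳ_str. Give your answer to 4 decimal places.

Var(ȳ_str) = Σₕ Wₕ²(1 − fₕ)sₕ²/nₕ with Wₕ = Nₕ/N, N = 49607.
A: Wₕ = 0.18735259; term = 0.18735259²·(1 − 0.11469765)·27.2/1066 = 7.9290786 × 10^-4.
B: Wₕ = 0.13556555; term = 0.13556555²·(1 − 0.01680297)·123.3/113 = 0.019716228.
C: Wₕ = 0.31513698; term = 0.31513698²·(1 − 0.17648564)·50/2759 = 0.0014821365.
D: Wₕ = 0.36194489; term = 0.36194489²·(1 − 0.21030354)·13.98/3776 = 3.8301896 × 10^-4.
Sum = 0.022374291.
SE = √(0.022374291) = 0.1496.

0.1496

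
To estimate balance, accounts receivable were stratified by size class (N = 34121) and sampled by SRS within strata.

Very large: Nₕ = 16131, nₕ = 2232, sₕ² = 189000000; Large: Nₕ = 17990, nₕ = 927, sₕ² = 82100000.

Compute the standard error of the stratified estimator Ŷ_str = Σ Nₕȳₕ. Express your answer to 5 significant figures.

Var(Ŷ_str) = Σₕ Nₕ²(1 − fₕ)sₕ²/nₕ.
Very large: 16131²·(1 − 2232/16131)·189000000/2232 = 1.8985081 × 10^13.
Large: 17990²·(1 − 927/17990)·82100000/927 = 2.7186292 × 10^13.
Sum = 4.6171373 × 10^13.
SE = √(4.6171373 × 10^13) = 6.7950 × 10^6.

6.7950 × 10^6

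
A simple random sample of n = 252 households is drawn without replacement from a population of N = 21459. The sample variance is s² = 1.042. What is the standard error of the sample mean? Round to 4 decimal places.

Under SRS without replacement, Var(ȳ) = (1 − f)·s²/n with f = n/N = 252/21459 = 0.01174332.
Var(ȳ) = (1 − 0.01174332)·1.042/252 = 0.98825668·0.0041349206 = 0.0040863629.
SE(ȳ) = √(0.0040863629) = 0.0639.

0.0639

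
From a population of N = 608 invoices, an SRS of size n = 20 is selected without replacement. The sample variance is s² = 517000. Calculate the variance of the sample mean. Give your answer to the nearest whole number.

25000

Under SRS without replacement, Var(ȳ) = (1 − f)·s²/n with f = n/N = 20/608 = 0.03289474.
Var(ȳ) = (1 − 0.03289474)·517000/20 = 0.96710526·25850 = 24999.671.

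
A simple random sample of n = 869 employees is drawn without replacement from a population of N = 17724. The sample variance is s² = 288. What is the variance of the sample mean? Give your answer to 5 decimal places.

0.31517

Under SRS without replacement, Var(ȳ) = (1 − f)·s²/n with f = n/N = 869/17724 = 0.04902956.
Var(ȳ) = (1 − 0.04902956)·288/869 = 0.95097044·0.33141542 = 0.31516627.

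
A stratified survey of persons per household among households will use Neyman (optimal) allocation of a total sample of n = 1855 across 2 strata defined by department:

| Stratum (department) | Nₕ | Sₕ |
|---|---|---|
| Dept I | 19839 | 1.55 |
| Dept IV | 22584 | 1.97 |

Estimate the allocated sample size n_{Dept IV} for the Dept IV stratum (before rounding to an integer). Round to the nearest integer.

Neyman allocation: nₕ = n·NₕSₕ / Σⱼ NⱼSⱼ.
Σ NⱼSⱼ = 19839·1.55 + 22584·1.97 = 75240.93.
n_{Dept IV} = 1855·22584·1.97 / 75240.93 = 1097.

1097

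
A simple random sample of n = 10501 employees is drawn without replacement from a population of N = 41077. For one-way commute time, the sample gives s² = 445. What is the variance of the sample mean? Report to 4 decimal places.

0.0315

Under SRS without replacement, Var(ȳ) = (1 − f)·s²/n with f = n/N = 10501/41077 = 0.25564184.
Var(ȳ) = (1 − 0.25564184)·445/10501 = 0.74435816·0.042376916 = 0.031543603.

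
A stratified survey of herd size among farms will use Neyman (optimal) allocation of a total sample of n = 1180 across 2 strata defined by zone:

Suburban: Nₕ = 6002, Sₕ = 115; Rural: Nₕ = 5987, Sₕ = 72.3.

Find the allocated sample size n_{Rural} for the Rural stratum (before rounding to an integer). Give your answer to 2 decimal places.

454.79

Neyman allocation: nₕ = n·NₕSₕ / Σⱼ NⱼSⱼ.
Σ NⱼSⱼ = 6002·115 + 5987·72.3 = 1.1230901 × 10^6.
n_{Rural} = 1180·5987·72.3 / (1.1230901 × 10^6) = 454.79.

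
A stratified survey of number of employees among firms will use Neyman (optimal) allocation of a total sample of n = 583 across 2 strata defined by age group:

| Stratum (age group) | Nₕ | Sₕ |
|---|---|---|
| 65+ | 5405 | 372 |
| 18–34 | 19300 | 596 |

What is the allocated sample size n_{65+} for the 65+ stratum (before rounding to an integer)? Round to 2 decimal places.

86.74

Neyman allocation: nₕ = n·NₕSₕ / Σⱼ NⱼSⱼ.
Σ NⱼSⱼ = 5405·372 + 19300·596 = 1.351346 × 10^7.
n_{65+} = 583·5405·372 / (1.351346 × 10^7) = 86.74.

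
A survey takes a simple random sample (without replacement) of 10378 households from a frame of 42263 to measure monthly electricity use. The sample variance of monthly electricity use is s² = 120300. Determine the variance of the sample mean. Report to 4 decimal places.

8.7454

Under SRS without replacement, Var(ȳ) = (1 − f)·s²/n with f = n/N = 10378/42263 = 0.24555758.
Var(ȳ) = (1 − 0.24555758)·120300/10378 = 0.75444242·11.591829 = 8.7453674.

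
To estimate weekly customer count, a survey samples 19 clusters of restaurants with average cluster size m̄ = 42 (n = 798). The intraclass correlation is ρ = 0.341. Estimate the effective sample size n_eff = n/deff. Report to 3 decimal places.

53.267

deff = 1 + (42 − 1)·0.341 = 1 + 13.981 = 14.981.
n_eff = 798 / 14.981 = 53.267.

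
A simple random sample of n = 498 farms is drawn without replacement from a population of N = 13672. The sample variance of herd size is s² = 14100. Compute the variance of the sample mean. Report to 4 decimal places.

27.2819

Under SRS without replacement, Var(ȳ) = (1 − f)·s²/n with f = n/N = 498/13672 = 0.03642481.
Var(ȳ) = (1 − 0.03642481)·14100/498 = 0.96357519·28.313253 = 27.281948.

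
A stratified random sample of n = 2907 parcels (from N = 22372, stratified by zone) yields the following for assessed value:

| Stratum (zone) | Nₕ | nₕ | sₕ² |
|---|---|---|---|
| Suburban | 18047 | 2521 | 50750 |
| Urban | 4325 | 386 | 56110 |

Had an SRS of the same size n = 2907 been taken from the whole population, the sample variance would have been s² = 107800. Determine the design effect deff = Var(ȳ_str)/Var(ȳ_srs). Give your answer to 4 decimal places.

0.5026

Var(ȳ_str) = Σ Wₕ²(1−fₕ)sₕ²/nₕ with Wₕ = Nₕ/22372:
  Suburban: (18047/22372)²·(1−2521/18047)·50750/2521 = 11.269851
  Urban: (4325/22372)²·(1−386/4325)·56110/386 = 4.9478376
  → Var(ȳ_str) = 16.217689.
Var(ȳ_srs) = (1 − 2907/22372)·107800/2907 = 32.26438.
deff = 16.217689 / 32.26438 = 0.5026.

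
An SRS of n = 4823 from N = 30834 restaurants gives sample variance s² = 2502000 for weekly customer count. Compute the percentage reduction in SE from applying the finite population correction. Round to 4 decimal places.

f = n/N = 4823/30834 = 0.15641824.
SE_no-fpc = √(s²/n) = 22.776397; SE_fpc = √((1−f)s²/n) = 20.919371.
Ratio = √(1−f) = 0.91846707. Reduction = 100·(1 − 0.91846707) = 8.1533%.

8.1533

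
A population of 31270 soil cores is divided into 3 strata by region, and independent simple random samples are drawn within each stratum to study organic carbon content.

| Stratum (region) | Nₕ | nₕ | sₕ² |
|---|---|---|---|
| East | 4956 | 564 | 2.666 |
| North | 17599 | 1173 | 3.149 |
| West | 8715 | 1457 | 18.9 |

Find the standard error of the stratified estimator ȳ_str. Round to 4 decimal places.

Var(ȳ_str) = Σₕ Wₕ²(1 − fₕ)sₕ²/nₕ with Wₕ = Nₕ/N, N = 31270.
East: Wₕ = 0.15849057; term = 0.15849057²·(1 − 0.11380145)·2.666/564 = 1.0522499 × 10^-4.
North: Wₕ = 0.56280780; term = 0.56280780²·(1 − 0.06665151)·3.149/1173 = 7.9366768 × 10^-4.
West: Wₕ = 0.27870163; term = 0.27870163²·(1 − 0.16718302)·18.9/1457 = 8.3913309 × 10^-4.
Sum = 0.0017380258.
SE = √(0.0017380258) = 0.0417.

0.0417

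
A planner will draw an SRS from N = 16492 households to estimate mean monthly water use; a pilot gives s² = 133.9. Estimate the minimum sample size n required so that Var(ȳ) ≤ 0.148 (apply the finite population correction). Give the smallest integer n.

Without fpc, n₀ = s²/D = 133.9/0.148 = 904.7297.
With fpc, (1 − n/N)·s²/n ≤ D requires n ≥ n₀/(1 + n₀/N) = 904.7297/(1 + 904.7297/16492) = 857.6786.
Rounding up, n = 858.

858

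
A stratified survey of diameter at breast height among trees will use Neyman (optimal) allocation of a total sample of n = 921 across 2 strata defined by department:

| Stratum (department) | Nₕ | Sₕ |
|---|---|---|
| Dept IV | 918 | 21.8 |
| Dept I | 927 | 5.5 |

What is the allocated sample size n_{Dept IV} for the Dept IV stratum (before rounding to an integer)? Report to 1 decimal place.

Neyman allocation: nₕ = n·NₕSₕ / Σⱼ NⱼSⱼ.
Σ NⱼSⱼ = 918·21.8 + 927·5.5 = 25110.9.
n_{Dept IV} = 921·918·21.8 / 25110.9 = 734.0.

734.0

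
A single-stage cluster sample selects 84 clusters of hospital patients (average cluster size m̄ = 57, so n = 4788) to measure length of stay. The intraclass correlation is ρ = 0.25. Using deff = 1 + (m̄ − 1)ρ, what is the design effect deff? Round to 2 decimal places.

15.00

deff = 1 + (57 − 1)·0.25 = 1 + 14 = 15.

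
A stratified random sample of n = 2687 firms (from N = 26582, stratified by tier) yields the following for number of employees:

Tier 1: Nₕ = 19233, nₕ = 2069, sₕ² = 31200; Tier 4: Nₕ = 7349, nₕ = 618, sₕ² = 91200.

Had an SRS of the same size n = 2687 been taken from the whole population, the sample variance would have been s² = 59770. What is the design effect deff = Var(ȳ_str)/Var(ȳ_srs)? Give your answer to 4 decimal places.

Var(ȳ_str) = Σ Wₕ²(1−fₕ)sₕ²/nₕ with Wₕ = Nₕ/26582:
  Tier 1: (19233/26582)²·(1−2069/19233)·31200/2069 = 7.0450541
  Tier 4: (7349/26582)²·(1−618/7349)·91200/618 = 10.330918
  → Var(ȳ_str) = 17.375972.
Var(ȳ_srs) = (1 − 2687/26582)·59770/2687 = 19.995624.
deff = 17.375972 / 19.995624 = 0.8690.

0.8690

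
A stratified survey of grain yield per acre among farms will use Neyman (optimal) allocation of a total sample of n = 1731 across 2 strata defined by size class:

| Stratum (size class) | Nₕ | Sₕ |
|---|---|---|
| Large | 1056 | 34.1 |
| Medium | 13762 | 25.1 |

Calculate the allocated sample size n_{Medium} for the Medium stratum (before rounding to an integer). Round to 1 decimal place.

1567.6

Neyman allocation: nₕ = n·NₕSₕ / Σⱼ NⱼSⱼ.
Σ NⱼSⱼ = 1056·34.1 + 13762·25.1 = 381435.8.
n_{Medium} = 1731·13762·25.1 / 381435.8 = 1567.6.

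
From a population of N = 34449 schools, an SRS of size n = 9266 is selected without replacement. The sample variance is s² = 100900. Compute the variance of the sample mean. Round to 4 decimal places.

Under SRS without replacement, Var(ȳ) = (1 − f)·s²/n with f = n/N = 9266/34449 = 0.26897733.
Var(ȳ) = (1 − 0.26897733)·100900/9266 = 0.73102267·10.889273 = 7.9603052.

7.9603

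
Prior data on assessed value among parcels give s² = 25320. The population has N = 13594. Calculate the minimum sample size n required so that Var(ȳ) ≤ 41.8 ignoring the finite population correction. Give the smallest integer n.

Without fpc, n₀ = s²/D = 25320/41.8 = 605.7416.
Rounding up, n = 606.

606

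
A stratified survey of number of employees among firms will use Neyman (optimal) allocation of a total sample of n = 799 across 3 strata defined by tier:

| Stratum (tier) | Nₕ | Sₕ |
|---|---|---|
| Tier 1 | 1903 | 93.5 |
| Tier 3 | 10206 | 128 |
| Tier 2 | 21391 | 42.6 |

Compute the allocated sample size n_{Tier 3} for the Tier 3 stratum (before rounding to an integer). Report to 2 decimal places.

Neyman allocation: nₕ = n·NₕSₕ / Σⱼ NⱼSⱼ.
Σ NⱼSⱼ = 1903·93.5 + 10206·128 + 21391·42.6 = 2.3955551 × 10^6.
n_{Tier 3} = 799·10206·128 / (2.3955551 × 10^6) = 435.72.

435.72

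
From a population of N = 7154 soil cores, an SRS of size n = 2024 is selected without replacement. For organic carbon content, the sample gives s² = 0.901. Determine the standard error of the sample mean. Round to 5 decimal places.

Under SRS without replacement, Var(ȳ) = (1 − f)·s²/n with f = n/N = 2024/7154 = 0.28291865.
Var(ȳ) = (1 − 0.28291865)·0.901/2024 = 0.71708135·4.451581 × 10^-4 = 3.1921457 × 10^-4.
SE(ȳ) = √(3.1921457 × 10^-4) = 0.01787.

0.01787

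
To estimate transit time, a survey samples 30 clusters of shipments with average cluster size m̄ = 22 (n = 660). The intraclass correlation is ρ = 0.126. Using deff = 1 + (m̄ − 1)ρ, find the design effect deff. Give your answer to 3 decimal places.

deff = 1 + (22 − 1)·0.126 = 1 + 2.646 = 3.646.

3.646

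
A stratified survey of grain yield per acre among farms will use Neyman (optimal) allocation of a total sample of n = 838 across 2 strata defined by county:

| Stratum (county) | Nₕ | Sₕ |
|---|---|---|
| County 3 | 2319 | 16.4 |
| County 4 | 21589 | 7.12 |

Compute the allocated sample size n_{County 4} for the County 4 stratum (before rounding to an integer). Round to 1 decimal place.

671.8

Neyman allocation: nₕ = n·NₕSₕ / Σⱼ NⱼSⱼ.
Σ NⱼSⱼ = 2319·16.4 + 21589·7.12 = 191745.28.
n_{County 4} = 838·21589·7.12 / 191745.28 = 671.8.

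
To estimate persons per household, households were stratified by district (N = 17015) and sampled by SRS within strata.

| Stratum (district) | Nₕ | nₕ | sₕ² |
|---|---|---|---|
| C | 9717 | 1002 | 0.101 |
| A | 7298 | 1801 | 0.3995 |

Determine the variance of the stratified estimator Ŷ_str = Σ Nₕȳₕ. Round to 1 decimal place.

Var(Ŷ_str) = Σₕ Nₕ²(1 − fₕ)sₕ²/nₕ.
C: 9717²·(1 − 1002/9717)·0.101/1002 = 8535.9772.
A: 7298²·(1 − 1801/7298)·0.3995/1801 = 8898.825.
Sum = 17434.802.

17434.8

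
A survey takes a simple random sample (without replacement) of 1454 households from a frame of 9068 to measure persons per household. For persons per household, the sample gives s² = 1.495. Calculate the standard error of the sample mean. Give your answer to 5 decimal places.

Under SRS without replacement, Var(ȳ) = (1 − f)·s²/n with f = n/N = 1454/9068 = 0.16034407.
Var(ȳ) = (1 − 0.16034407)·1.495/1454 = 0.83965593·0.0010281981 = 8.6333261 × 10^-4.
SE(ȳ) = √(8.6333261 × 10^-4) = 0.02938.

0.02938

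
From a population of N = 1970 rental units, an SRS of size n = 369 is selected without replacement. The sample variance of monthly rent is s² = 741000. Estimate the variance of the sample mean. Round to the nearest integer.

Under SRS without replacement, Var(ȳ) = (1 − f)·s²/n with f = n/N = 369/1970 = 0.18730964.
Var(ȳ) = (1 − 0.18730964)·741000/369 = 0.81269036·2008.1301 = 1631.9879.

1632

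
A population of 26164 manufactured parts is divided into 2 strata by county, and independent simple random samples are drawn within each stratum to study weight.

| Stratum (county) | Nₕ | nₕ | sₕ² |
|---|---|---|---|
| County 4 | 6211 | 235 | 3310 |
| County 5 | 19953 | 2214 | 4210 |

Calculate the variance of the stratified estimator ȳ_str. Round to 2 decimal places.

Var(ȳ_str) = Σₕ Wₕ²(1 − fₕ)sₕ²/nₕ with Wₕ = Nₕ/N, N = 26164.
County 4: Wₕ = 0.23738725; term = 0.23738725²·(1 − 0.03783610)·3310/235 = 0.76370207.
County 5: Wₕ = 0.76261275; term = 0.76261275²·(1 − 0.11096076)·4210/2214 = 0.98318113.
Sum = 1.7468832.

1.75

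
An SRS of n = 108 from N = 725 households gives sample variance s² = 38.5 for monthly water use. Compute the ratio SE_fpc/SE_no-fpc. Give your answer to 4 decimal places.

f = n/N = 108/725 = 0.14896552.
SE_no-fpc = √(s²/n) = 0.5970607; SE_fpc = √((1−f)s²/n) = 0.55079763.
Ratio = √(1−f) = 0.92251530.

0.9225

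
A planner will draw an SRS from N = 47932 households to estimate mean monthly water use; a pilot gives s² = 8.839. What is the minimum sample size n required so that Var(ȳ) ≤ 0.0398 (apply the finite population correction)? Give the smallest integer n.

222

Without fpc, n₀ = s²/D = 8.839/0.0398 = 222.0854.
With fpc, (1 − n/N)·s²/n ≤ D requires n ≥ n₀/(1 + n₀/N) = 222.0854/(1 + 222.0854/47932) = 221.0611.
Rounding up, n = 222.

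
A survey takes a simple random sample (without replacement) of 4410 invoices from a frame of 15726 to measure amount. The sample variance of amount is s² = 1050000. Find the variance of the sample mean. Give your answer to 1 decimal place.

Under SRS without replacement, Var(ȳ) = (1 − f)·s²/n with f = n/N = 4410/15726 = 0.28042732.
Var(ȳ) = (1 − 0.28042732)·1050000/4410 = 0.71957268·238.09524 = 171.32683.

171.3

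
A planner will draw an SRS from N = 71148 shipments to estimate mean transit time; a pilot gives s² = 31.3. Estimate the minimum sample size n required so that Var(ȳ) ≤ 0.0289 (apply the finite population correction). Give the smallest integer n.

Without fpc, n₀ = s²/D = 31.3/0.0289 = 1083.0450.
With fpc, (1 − n/N)·s²/n ≤ D requires n ≥ n₀/(1 + n₀/N) = 1083.0450/(1 + 1083.0450/71148) = 1066.8056.
Rounding up, n = 1067.

1067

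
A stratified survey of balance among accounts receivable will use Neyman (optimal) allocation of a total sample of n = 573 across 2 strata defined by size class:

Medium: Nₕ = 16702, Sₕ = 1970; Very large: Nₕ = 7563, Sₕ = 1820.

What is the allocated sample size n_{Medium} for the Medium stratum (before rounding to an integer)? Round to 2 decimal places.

403.99

Neyman allocation: nₕ = n·NₕSₕ / Σⱼ NⱼSⱼ.
Σ NⱼSⱼ = 16702·1970 + 7563·1820 = 4.66676 × 10^7.
n_{Medium} = 573·16702·1970 / (4.66676 × 10^7) = 403.99.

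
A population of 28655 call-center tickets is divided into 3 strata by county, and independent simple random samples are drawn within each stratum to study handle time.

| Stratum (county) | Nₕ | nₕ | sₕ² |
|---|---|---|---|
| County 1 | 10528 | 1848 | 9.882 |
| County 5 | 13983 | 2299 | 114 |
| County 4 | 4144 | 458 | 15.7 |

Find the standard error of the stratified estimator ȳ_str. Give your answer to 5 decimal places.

0.10535

Var(ȳ_str) = Σₕ Wₕ²(1 − fₕ)sₕ²/nₕ with Wₕ = Nₕ/N, N = 28655.
County 1: Wₕ = 0.36740534; term = 0.36740534²·(1 − 0.17553191)·9.882/1848 = 5.9512427 × 10^-4.
County 5: Wₕ = 0.48797767; term = 0.48797767²·(1 − 0.16441393)·114/2299 = 0.0098663601.
County 4: Wₕ = 0.14461700; term = 0.14461700²·(1 − 0.11052124)·15.7/458 = 6.3768827 × 10^-4.
Sum = 0.011099173.
SE = √(0.011099173) = 0.10535.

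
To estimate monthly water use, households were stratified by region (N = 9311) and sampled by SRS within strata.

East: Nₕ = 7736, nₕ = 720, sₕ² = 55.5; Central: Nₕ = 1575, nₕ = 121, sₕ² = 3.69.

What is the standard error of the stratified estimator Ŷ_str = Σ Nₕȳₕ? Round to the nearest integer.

Var(Ŷ_str) = Σₕ Nₕ²(1 − fₕ)sₕ²/nₕ.
East: 7736²·(1 − 720/7736)·55.5/720 = 4.1837577 × 10^6.
Central: 1575²·(1 − 121/1575)·3.69/121 = 69837.062.
Sum = 4.2535948 × 10^6.
SE = √(4.2535948 × 10^6) = 2062.

2062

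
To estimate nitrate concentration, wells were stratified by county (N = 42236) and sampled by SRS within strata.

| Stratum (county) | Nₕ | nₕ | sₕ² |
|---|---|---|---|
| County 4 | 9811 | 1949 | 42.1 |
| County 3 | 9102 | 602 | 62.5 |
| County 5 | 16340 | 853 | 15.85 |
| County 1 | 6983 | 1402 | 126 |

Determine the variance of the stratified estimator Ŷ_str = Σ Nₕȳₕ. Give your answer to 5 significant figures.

1.7903 × 10^7

Var(Ŷ_str) = Σₕ Nₕ²(1 − fₕ)sₕ²/nₕ.
County 4: 9811²·(1 − 1949/9811)·42.1/1949 = 1.6661595 × 10^6.
County 3: 9102²·(1 − 602/9102)·62.5/602 = 8.0322882 × 10^6.
County 5: 16340²·(1 − 853/16340)·15.85/853 = 4.7021836 × 10^6.
County 1: 6983²·(1 − 1402/6983)·126/1402 = 3.5024875 × 10^6.
Sum = 1.7903119 × 10^7.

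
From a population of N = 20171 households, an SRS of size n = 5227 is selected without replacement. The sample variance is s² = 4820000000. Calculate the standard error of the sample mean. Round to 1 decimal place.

826.5

Under SRS without replacement, Var(ȳ) = (1 − f)·s²/n with f = n/N = 5227/20171 = 0.25913440.
Var(ȳ) = (1 − 0.25913440)·4820000000/5227 = 0.74086560·922135.07 = 683178.15.
SE(ȳ) = √(683178.15) = 826.5.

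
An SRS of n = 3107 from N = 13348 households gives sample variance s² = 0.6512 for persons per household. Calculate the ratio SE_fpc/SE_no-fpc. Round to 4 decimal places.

f = n/N = 3107/13348 = 0.23276895.
SE_no-fpc = √(s²/n) = 0.014477267; SE_fpc = √((1−f)s²/n) = 0.012680888.
Ratio = √(1−f) = 0.87591726.

0.8759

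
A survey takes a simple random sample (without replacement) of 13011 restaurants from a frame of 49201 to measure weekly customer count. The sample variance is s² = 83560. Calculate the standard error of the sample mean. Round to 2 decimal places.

2.17

Under SRS without replacement, Var(ȳ) = (1 − f)·s²/n with f = n/N = 13011/49201 = 0.26444584.
Var(ȳ) = (1 − 0.26444584)·83560/13011 = 0.73555416·6.4222581 = 4.7239186.
SE(ȳ) = √(4.7239186) = 2.17.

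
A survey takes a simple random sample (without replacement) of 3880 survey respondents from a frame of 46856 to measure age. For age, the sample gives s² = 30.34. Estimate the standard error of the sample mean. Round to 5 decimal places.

Under SRS without replacement, Var(ȳ) = (1 − f)·s²/n with f = n/N = 3880/46856 = 0.08280690.
Var(ȳ) = (1 − 0.08280690)·30.34/3880 = 0.91719310·0.0078195876 = 0.0071720718.
SE(ȳ) = √(0.0071720718) = 0.08469.

0.08469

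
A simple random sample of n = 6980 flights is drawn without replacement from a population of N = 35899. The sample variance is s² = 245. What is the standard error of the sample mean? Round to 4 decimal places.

Under SRS without replacement, Var(ȳ) = (1 − f)·s²/n with f = n/N = 6980/35899 = 0.19443439.
Var(ȳ) = (1 − 0.19443439)·245/6980 = 0.80556561·0.035100287 = 0.028275584.
SE(ȳ) = √(0.028275584) = 0.1682.

0.1682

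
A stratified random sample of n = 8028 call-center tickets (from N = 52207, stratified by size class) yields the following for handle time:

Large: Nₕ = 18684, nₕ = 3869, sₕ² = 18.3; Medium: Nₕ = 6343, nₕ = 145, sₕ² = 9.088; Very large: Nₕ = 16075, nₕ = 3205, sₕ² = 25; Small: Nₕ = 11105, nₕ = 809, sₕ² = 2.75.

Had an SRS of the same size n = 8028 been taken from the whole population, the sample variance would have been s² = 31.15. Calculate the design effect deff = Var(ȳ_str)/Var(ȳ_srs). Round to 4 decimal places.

Var(ȳ_str) = Σ Wₕ²(1−fₕ)sₕ²/nₕ with Wₕ = Nₕ/52207:
  Large: (18684/52207)²·(1−3869/18684)·18.3/3869 = 4.8035952 × 10^-4
  Medium: (6343/52207)²·(1−145/6343)·9.088/145 = 9.0404307 × 10^-4
  Very large: (16075/52207)²·(1−3205/16075)·25/3205 = 5.9208496 × 10^-4
  Small: (11105/52207)²·(1−809/11105)·2.75/809 = 1.4259812 × 10^-4
  → Var(ȳ_str) = 0.0021190857.
Var(ȳ_srs) = (1 − 8028/52207)·31.15/8028 = 0.0032835061.
deff = 0.0021190857 / 0.0032835061 = 0.6454.

0.6454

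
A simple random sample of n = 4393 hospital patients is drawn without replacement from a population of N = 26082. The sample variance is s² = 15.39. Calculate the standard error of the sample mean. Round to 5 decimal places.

Under SRS without replacement, Var(ȳ) = (1 − f)·s²/n with f = n/N = 4393/26082 = 0.16843034.
Var(ȳ) = (1 − 0.16843034)·15.39/4393 = 0.83156966·0.0035033007 = 0.0029132386.
SE(ȳ) = √(0.0029132386) = 0.05397.

0.05397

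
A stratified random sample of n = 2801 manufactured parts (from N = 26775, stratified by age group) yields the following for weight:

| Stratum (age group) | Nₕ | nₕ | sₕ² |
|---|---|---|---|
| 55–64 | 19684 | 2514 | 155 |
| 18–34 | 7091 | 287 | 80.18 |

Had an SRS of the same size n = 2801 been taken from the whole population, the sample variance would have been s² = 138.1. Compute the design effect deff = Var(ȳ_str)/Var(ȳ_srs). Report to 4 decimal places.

Var(ȳ_str) = Σ Wₕ²(1−fₕ)sₕ²/nₕ with Wₕ = Nₕ/26775:
  55–64: (19684/26775)²·(1−2514/19684)·155/2514 = 0.029066391
  18–34: (7091/26775)²·(1−287/7091)·80.18/287 = 0.018801694
  → Var(ȳ_str) = 0.047868085.
Var(ȳ_srs) = (1 − 2801/26775)·138.1/2801 = 0.044146024.
deff = 0.047868085 / 0.044146024 = 1.0843.

1.0843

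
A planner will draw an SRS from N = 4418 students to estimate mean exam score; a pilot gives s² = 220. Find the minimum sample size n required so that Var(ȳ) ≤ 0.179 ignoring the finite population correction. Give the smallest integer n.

1230

Without fpc, n₀ = s²/D = 220/0.179 = 1229.0503.
Rounding up, n = 1230.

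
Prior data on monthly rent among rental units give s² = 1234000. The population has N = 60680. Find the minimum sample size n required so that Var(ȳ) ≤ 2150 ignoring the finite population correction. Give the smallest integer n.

Without fpc, n₀ = s²/D = 1234000/2150 = 573.9535.
Rounding up, n = 574.

574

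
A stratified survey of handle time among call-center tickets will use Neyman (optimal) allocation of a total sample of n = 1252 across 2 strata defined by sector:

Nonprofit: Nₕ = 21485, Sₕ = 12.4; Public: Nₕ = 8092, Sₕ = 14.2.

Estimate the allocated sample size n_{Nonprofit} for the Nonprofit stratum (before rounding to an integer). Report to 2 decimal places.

874.72

Neyman allocation: nₕ = n·NₕSₕ / Σⱼ NⱼSⱼ.
Σ NⱼSⱼ = 21485·12.4 + 8092·14.2 = 381320.4.
n_{Nonprofit} = 1252·21485·12.4 / 381320.4 = 874.72.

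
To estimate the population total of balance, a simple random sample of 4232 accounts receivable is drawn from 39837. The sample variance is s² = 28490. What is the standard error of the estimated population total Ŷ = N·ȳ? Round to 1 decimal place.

97717.5

Var(Ŷ) = N²·Var(ȳ) = N²·(1 − n/N)·s²/n.
f = 4232/39837 = 0.10623290; Var(ȳ) = 0.89376710·28490/4232 = 6.0168773.
Var(Ŷ) = 39837² · 6.0168773 = 9.5487035 × 10^9.
SE(Ŷ) = √(9.5487035 × 10^9) = 97717.5.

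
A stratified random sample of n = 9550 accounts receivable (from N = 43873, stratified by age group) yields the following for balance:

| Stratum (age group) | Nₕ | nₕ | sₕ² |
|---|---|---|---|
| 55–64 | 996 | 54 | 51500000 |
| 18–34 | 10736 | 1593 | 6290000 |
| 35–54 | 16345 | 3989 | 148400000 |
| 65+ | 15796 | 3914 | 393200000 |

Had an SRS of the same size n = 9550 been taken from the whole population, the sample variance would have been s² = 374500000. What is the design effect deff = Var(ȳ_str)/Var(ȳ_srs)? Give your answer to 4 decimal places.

Var(ȳ_str) = Σ Wₕ²(1−fₕ)sₕ²/nₕ with Wₕ = Nₕ/43873:
  55–64: (996/43873)²·(1−54/996)·51500000/54 = 464.86735
  18–34: (10736/43873)²·(1−1593/10736)·6290000/1593 = 201.35918
  35–54: (16345/43873)²·(1−3989/16345)·148400000/3989 = 3903.3548
  65+: (15796/43873)²·(1−3914/15796)·393200000/3914 = 9795.6824
  → Var(ȳ_str) = 14365.264.
Var(ȳ_srs) = (1 − 9550/43873)·374500000/9550 = 30678.658.
deff = 14365.264 / 30678.658 = 0.4682.

0.4682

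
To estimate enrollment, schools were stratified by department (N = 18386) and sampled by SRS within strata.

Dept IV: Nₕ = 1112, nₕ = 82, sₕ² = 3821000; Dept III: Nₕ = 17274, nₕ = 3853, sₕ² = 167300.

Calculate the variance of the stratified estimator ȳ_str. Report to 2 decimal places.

Var(ȳ_str) = Σₕ Wₕ²(1 − fₕ)sₕ²/nₕ with Wₕ = Nₕ/N, N = 18386.
Dept IV: Wₕ = 0.06048080; term = 0.06048080²·(1 − 0.07374101)·3821000/82 = 157.8813.
Dept III: Wₕ = 0.93951920; term = 0.93951920²·(1 − 0.22305199)·167300/3853 = 29.778321.
Sum = 187.65962.

187.66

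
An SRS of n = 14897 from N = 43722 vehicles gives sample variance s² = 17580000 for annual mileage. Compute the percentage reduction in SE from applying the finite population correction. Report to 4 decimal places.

18.8040

f = n/N = 14897/43722 = 0.34072092.
SE_no-fpc = √(s²/n) = 34.352633; SE_fpc = √((1−f)s²/n) = 27.892965.
Ratio = √(1−f) = 0.81196002. Reduction = 100·(1 − 0.81196002) = 18.8040%.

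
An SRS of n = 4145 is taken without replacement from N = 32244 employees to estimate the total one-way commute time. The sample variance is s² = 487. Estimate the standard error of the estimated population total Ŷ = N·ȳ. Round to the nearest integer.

Var(Ŷ) = N²·Var(ȳ) = N²·(1 − n/N)·s²/n.
f = 4145/32244 = 0.12855105; Var(ȳ) = 0.87144895·487/4145 = 0.10238737.
Var(Ŷ) = 32244² · 0.10238737 = 1.0644964 × 10^8.
SE(Ŷ) = √(1.0644964 × 10^8) = 10317.

10317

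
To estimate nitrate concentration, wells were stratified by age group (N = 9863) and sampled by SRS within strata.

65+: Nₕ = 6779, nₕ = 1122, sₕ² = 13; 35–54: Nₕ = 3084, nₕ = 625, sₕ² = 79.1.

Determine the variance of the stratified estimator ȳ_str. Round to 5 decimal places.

Var(ȳ_str) = Σₕ Wₕ²(1 − fₕ)sₕ²/nₕ with Wₕ = Nₕ/N, N = 9863.
65+: Wₕ = 0.68731623; term = 0.68731623²·(1 − 0.16551114)·13/1122 = 0.0045675598.
35–54: Wₕ = 0.31268377; term = 0.31268377²·(1 − 0.20265888)·79.1/625 = 0.0098662314.
Sum = 0.014433791.

0.01443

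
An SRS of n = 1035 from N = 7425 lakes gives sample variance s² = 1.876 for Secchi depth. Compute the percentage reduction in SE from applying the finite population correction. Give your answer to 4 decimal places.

f = n/N = 1035/7425 = 0.13939394.
SE_no-fpc = √(s²/n) = 0.042574175; SE_fpc = √((1−f)s²/n) = 0.039495575.
Ratio = √(1−f) = 0.92768856. Reduction = 100·(1 − 0.92768856) = 7.2311%.

7.2311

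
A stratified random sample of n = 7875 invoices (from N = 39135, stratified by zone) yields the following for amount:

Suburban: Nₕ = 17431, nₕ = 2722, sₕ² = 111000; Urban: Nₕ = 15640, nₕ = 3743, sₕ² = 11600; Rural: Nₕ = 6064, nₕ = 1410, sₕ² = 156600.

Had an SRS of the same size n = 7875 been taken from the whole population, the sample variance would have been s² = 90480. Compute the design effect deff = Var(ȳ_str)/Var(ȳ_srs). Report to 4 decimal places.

1.0079

Var(ȳ_str) = Σ Wₕ²(1−fₕ)sₕ²/nₕ with Wₕ = Nₕ/39135:
  Suburban: (17431/39135)²·(1−2722/17431)·111000/2722 = 6.8266814
  Urban: (15640/39135)²·(1−3743/15640)·11600/3743 = 0.37651449
  Rural: (6064/39135)²·(1−1410/6064)·156600/1410 = 2.0465744
  → Var(ȳ_str) = 9.2497703.
Var(ȳ_srs) = (1 − 7875/39135)·90480/7875 = 9.1775269.
deff = 9.2497703 / 9.1775269 = 1.0079.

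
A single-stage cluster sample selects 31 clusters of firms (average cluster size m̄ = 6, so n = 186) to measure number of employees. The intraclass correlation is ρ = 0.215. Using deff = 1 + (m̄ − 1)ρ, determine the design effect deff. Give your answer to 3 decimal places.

2.075

deff = 1 + (6 − 1)·0.215 = 1 + 1.075 = 2.075.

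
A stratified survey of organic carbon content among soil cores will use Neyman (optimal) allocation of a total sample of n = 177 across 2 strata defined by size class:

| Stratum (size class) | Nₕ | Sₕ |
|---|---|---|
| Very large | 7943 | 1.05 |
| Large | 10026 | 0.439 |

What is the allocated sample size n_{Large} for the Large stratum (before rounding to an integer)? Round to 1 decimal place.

Neyman allocation: nₕ = n·NₕSₕ / Σⱼ NⱼSⱼ.
Σ NⱼSⱼ = 7943·1.05 + 10026·0.439 = 12741.564.
n_{Large} = 177·10026·0.439 / 12741.564 = 61.1.

61.1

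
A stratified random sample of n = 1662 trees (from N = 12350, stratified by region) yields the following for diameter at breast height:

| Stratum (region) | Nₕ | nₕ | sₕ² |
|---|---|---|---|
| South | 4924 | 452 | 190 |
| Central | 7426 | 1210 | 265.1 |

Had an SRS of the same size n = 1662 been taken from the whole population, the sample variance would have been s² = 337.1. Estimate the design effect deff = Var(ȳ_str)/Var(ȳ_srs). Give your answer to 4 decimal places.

Var(ȳ_str) = Σ Wₕ²(1−fₕ)sₕ²/nₕ with Wₕ = Nₕ/12350:
  South: (4924/12350)²·(1−452/4924)·190/452 = 0.060687758
  Central: (7426/12350)²·(1−1210/7426)·265.1/1210 = 0.066306544
  → Var(ȳ_str) = 0.1269943.
Var(ȳ_srs) = (1 − 1662/12350)·337.1/1662 = 0.17553237.
deff = 0.1269943 / 0.17553237 = 0.7235.

0.7235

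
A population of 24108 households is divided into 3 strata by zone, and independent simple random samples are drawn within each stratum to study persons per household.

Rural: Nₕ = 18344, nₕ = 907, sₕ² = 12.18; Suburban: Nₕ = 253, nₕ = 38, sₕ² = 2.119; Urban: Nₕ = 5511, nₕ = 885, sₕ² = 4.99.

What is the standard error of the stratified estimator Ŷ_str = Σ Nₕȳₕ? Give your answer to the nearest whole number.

2108

Var(Ŷ_str) = Σₕ Nₕ²(1 − fₕ)sₕ²/nₕ.
Rural: 18344²·(1 − 907/18344)·12.18/907 = 4.2954217 × 10^6.
Suburban: 253²·(1 − 38/253)·2.119/38 = 3033.237.
Urban: 5511²·(1 − 885/5511)·4.99/885 = 143745.19.
Sum = 4.4422001 × 10^6.
SE = √(4.4422001 × 10^6) = 2108.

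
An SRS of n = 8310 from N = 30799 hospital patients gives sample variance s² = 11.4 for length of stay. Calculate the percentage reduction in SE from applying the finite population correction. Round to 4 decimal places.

14.5491

f = n/N = 8310/30799 = 0.26981395.
SE_no-fpc = √(s²/n) = 0.037038374; SE_fpc = √((1−f)s²/n) = 0.031649633.
Ratio = √(1−f) = 0.85450924. Reduction = 100·(1 − 0.85450924) = 14.5491%.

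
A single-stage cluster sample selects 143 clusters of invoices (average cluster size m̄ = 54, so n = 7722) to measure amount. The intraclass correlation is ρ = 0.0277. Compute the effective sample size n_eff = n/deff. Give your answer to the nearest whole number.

3129

deff = 1 + (54 − 1)·0.0277 = 1 + 1.4681 = 2.4681.
n_eff = 7722 / 2.4681 = 3129.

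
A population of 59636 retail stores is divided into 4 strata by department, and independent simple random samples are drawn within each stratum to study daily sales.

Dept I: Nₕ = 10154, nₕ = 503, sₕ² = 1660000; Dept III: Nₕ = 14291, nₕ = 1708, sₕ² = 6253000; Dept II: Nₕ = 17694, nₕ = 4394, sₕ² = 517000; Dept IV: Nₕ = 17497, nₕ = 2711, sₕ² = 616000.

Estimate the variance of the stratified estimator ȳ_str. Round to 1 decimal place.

300.4

Var(ȳ_str) = Σₕ Wₕ²(1 − fₕ)sₕ²/nₕ with Wₕ = Nₕ/N, N = 59636.
Dept I: Wₕ = 0.17026628; term = 0.17026628²·(1 − 0.04953713)·1660000/503 = 90.935313.
Dept III: Wₕ = 0.23963713; term = 0.23963713²·(1 − 0.11951578)·6253000/1708 = 185.11021.
Dept II: Wₕ = 0.29669998; term = 0.29669998²·(1 − 0.24833277)·517000/4394 = 7.7855831.
Dept IV: Wₕ = 0.29339661; term = 0.29339661²·(1 − 0.15494085)·616000/2711 = 16.529072.
Sum = 300.36018.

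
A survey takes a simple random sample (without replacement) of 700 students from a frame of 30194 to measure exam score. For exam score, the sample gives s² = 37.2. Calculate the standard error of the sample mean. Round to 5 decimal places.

Under SRS without replacement, Var(ȳ) = (1 − f)·s²/n with f = n/N = 700/30194 = 0.02318341.
Var(ȳ) = (1 − 0.02318341)·37.2/700 = 0.97681659·0.053142857 = 0.051910824.
SE(ȳ) = √(0.051910824) = 0.22784.

0.22784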